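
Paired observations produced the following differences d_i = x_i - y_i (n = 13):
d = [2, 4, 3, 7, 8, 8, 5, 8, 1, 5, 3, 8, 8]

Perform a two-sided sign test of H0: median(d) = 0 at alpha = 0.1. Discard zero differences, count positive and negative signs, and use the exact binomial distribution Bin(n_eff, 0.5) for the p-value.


Step 1: Discard zero differences. Original n = 13; n_eff = number of nonzero differences = 13.
Nonzero differences (with sign): +2, +4, +3, +7, +8, +8, +5, +8, +1, +5, +3, +8, +8
Step 2: Count signs: positive = 13, negative = 0.
Step 3: Under H0: P(positive) = 0.5, so the number of positives S ~ Bin(13, 0.5).
Step 4: Two-sided exact p-value = sum of Bin(13,0.5) probabilities at or below the observed probability = 0.000244.
Step 5: alpha = 0.1. reject H0.

n_eff = 13, pos = 13, neg = 0, p = 0.000244, reject H0.


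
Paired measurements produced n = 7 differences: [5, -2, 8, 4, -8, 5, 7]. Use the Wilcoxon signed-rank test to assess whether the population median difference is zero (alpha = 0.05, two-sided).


Step 1: Drop any zero differences (none here) and take |d_i|.
|d| = [5, 2, 8, 4, 8, 5, 7]
Step 2: Midrank |d_i| (ties get averaged ranks).
ranks: |5|->3.5, |2|->1, |8|->6.5, |4|->2, |8|->6.5, |5|->3.5, |7|->5
Step 3: Attach original signs; sum ranks with positive sign and with negative sign.
W+ = 3.5 + 6.5 + 2 + 3.5 + 5 = 20.5
W- = 1 + 6.5 = 7.5
(Check: W+ + W- = 28 should equal n(n+1)/2 = 28.)
Step 4: Test statistic W = min(W+, W-) = 7.5.
Step 5: Ties in |d|, so use the tie-corrected normal approximation.
        E[W] = n(n+1)/4 = 7*8/4 = 14.
        Tie groups: |d|=5 (t=2), |d|=8 (t=2); sum(t^3 - t) = 12.
        Var[W] = n(n+1)(2n+1)/24 - sum(t^3-t)/48 = 840/24 - 12/48 = 34.75.
        z = (W - E[W]) / sqrt(Var[W]) = (7.5 - 14) / 5.8949 = -1.1026.
        Two-sided p = 2*Phi(z) = 0.270181.
Step 6: alpha = 0.05. fail to reject H0.

W+ = 20.5, W- = 7.5, W = min = 7.5, p = 0.270181, fail to reject H0.


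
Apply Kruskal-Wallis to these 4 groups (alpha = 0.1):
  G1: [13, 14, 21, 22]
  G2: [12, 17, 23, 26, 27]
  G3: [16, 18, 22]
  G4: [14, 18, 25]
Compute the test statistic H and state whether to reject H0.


Step 1: Combine all N = 15 observations and assign midranks.
sorted (value, group, rank): (12,G2,1), (13,G1,2), (14,G1,3.5), (14,G4,3.5), (16,G3,5), (17,G2,6), (18,G3,7.5), (18,G4,7.5), (21,G1,9), (22,G1,10.5), (22,G3,10.5), (23,G2,12), (25,G4,13), (26,G2,14), (27,G2,15)
Step 2: Sum ranks within each group.
R_1 = 25 (n_1 = 4)
R_2 = 48 (n_2 = 5)
R_3 = 23 (n_3 = 3)
R_4 = 24 (n_4 = 3)
Step 3: H = 12/(N(N+1)) * sum(R_i^2/n_i) - 3(N+1)
     = 12/(15*16) * (25^2/4 + 48^2/5 + 23^2/3 + 24^2/3) - 3*16
     = 0.050000 * 985.383 - 48
     = 1.269167.
Step 4: Ties present; correction factor C = 1 - 18/(15^3 - 15) = 0.994643. Corrected H = 1.269167 / 0.994643 = 1.276002.
Step 5: Under H0, H ~ chi^2(3); p-value = 0.734839.
Step 6: alpha = 0.1. fail to reject H0.

H = 1.2760, df = 3, p = 0.734839, fail to reject H0.


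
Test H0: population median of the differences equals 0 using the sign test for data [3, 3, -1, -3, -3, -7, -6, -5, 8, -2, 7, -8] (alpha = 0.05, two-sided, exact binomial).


Step 1: Discard zero differences. Original n = 12; n_eff = number of nonzero differences = 12.
Nonzero differences (with sign): +3, +3, -1, -3, -3, -7, -6, -5, +8, -2, +7, -8
Step 2: Count signs: positive = 4, negative = 8.
Step 3: Under H0: P(positive) = 0.5, so the number of positives S ~ Bin(12, 0.5).
Step 4: Two-sided exact p-value = sum of Bin(12,0.5) probabilities at or below the observed probability = 0.387695.
Step 5: alpha = 0.05. fail to reject H0.

n_eff = 12, pos = 4, neg = 8, p = 0.387695, fail to reject H0.


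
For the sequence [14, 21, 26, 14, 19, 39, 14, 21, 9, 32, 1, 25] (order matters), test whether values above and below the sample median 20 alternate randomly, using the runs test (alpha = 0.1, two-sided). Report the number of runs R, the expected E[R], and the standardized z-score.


Step 1: Compute median = 20; label A = above, B = below.
Labels in order: BAABBABABABA  (n_A = 6, n_B = 6)
Step 2: Count runs R = 10.
Step 3: Under H0 (random ordering), E[R] = 2*n_A*n_B/(n_A+n_B) + 1 = 2*6*6/12 + 1 = 7.0000.
        Var[R] = 2*n_A*n_B*(2*n_A*n_B - n_A - n_B) / ((n_A+n_B)^2 * (n_A+n_B-1)) = 4320/1584 = 2.7273.
        SD[R] = 1.6514.
Step 4: Continuity-corrected z = (R - 0.5 - E[R]) / SD[R] = (10 - 0.5 - 7.0000) / 1.6514 = 1.5138.
Step 5: Two-sided p-value via normal approximation = 2*(1 - Phi(|z|)) = 0.130070.
Step 6: alpha = 0.1. fail to reject H0.

R = 10, z = 1.5138, p = 0.130070, fail to reject H0.


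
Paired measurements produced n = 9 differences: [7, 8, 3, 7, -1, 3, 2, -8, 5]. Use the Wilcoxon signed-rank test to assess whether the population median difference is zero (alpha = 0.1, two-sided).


Step 1: Drop any zero differences (none here) and take |d_i|.
|d| = [7, 8, 3, 7, 1, 3, 2, 8, 5]
Step 2: Midrank |d_i| (ties get averaged ranks).
ranks: |7|->6.5, |8|->8.5, |3|->3.5, |7|->6.5, |1|->1, |3|->3.5, |2|->2, |8|->8.5, |5|->5
Step 3: Attach original signs; sum ranks with positive sign and with negative sign.
W+ = 6.5 + 8.5 + 3.5 + 6.5 + 3.5 + 2 + 5 = 35.5
W- = 1 + 8.5 = 9.5
(Check: W+ + W- = 45 should equal n(n+1)/2 = 45.)
Step 4: Test statistic W = min(W+, W-) = 9.5.
Step 5: Ties in |d|, so use the tie-corrected normal approximation.
        E[W] = n(n+1)/4 = 9*10/4 = 22.5.
        Tie groups: |d|=3 (t=2), |d|=7 (t=2), |d|=8 (t=2); sum(t^3 - t) = 18.
        Var[W] = n(n+1)(2n+1)/24 - sum(t^3-t)/48 = 1710/24 - 18/48 = 70.875.
        z = (W - E[W]) / sqrt(Var[W]) = (9.5 - 22.5) / 8.4187 = -1.5442.
        Two-sided p = 2*Phi(z) = 0.122546.
Step 6: alpha = 0.1. fail to reject H0.

W+ = 35.5, W- = 9.5, W = min = 9.5, p = 0.122546, fail to reject H0.


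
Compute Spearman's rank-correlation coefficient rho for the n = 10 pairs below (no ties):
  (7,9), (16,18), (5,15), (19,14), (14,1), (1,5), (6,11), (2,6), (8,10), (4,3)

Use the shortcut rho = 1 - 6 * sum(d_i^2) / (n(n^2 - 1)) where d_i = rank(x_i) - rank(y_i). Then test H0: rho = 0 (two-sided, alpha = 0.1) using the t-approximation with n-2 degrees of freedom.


Step 1: Rank x and y separately (midranks; no ties here).
rank(x): 7->6, 16->9, 5->4, 19->10, 14->8, 1->1, 6->5, 2->2, 8->7, 4->3
rank(y): 9->5, 18->10, 15->9, 14->8, 1->1, 5->3, 11->7, 6->4, 10->6, 3->2
Step 2: d_i = R_x(i) - R_y(i); compute d_i^2.
  (6-5)^2=1, (9-10)^2=1, (4-9)^2=25, (10-8)^2=4, (8-1)^2=49, (1-3)^2=4, (5-7)^2=4, (2-4)^2=4, (7-6)^2=1, (3-2)^2=1
sum(d^2) = 94.
Step 3: rho = 1 - 6*94 / (10*(10^2 - 1)) = 1 - 564/990 = 0.430303.
Step 4: Under H0, t = rho * sqrt((n-2)/(1-rho^2)) = 1.3483 ~ t(8).
Step 5: Two-sided p-value from the t-distribution with 8 df = 0.214492.
Step 6: alpha = 0.1. fail to reject H0.

rho = 0.4303, p = 0.214492, fail to reject H0 at alpha = 0.1.


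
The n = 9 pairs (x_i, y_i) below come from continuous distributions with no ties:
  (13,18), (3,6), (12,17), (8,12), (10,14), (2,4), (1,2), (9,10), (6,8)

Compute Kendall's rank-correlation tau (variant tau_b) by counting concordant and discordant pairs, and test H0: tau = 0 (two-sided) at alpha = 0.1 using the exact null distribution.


Step 1: Enumerate the 36 unordered pairs (i,j) with i<j and classify each by sign(x_j-x_i) * sign(y_j-y_i).
  (1,2):dx=-10,dy=-12->C; (1,3):dx=-1,dy=-1->C; (1,4):dx=-5,dy=-6->C; (1,5):dx=-3,dy=-4->C
  (1,6):dx=-11,dy=-14->C; (1,7):dx=-12,dy=-16->C; (1,8):dx=-4,dy=-8->C; (1,9):dx=-7,dy=-10->C
  (2,3):dx=+9,dy=+11->C; (2,4):dx=+5,dy=+6->C; (2,5):dx=+7,dy=+8->C; (2,6):dx=-1,dy=-2->C
  (2,7):dx=-2,dy=-4->C; (2,8):dx=+6,dy=+4->C; (2,9):dx=+3,dy=+2->C; (3,4):dx=-4,dy=-5->C
  (3,5):dx=-2,dy=-3->C; (3,6):dx=-10,dy=-13->C; (3,7):dx=-11,dy=-15->C; (3,8):dx=-3,dy=-7->C
  (3,9):dx=-6,dy=-9->C; (4,5):dx=+2,dy=+2->C; (4,6):dx=-6,dy=-8->C; (4,7):dx=-7,dy=-10->C
  (4,8):dx=+1,dy=-2->D; (4,9):dx=-2,dy=-4->C; (5,6):dx=-8,dy=-10->C; (5,7):dx=-9,dy=-12->C
  (5,8):dx=-1,dy=-4->C; (5,9):dx=-4,dy=-6->C; (6,7):dx=-1,dy=-2->C; (6,8):dx=+7,dy=+6->C
  (6,9):dx=+4,dy=+4->C; (7,8):dx=+8,dy=+8->C; (7,9):dx=+5,dy=+6->C; (8,9):dx=-3,dy=-2->C
Step 2: C = 35, D = 1, total pairs = 36.
Step 3: tau = (C - D)/(n(n-1)/2) = (35 - 1)/36 = 0.944444.
Step 4: Exact two-sided p-value (enumerate n! = 362880 permutations of y under H0): p = 0.000050.
Step 5: alpha = 0.1. reject H0.

tau_b = 0.9444 (C=35, D=1), p = 0.000050, reject H0.


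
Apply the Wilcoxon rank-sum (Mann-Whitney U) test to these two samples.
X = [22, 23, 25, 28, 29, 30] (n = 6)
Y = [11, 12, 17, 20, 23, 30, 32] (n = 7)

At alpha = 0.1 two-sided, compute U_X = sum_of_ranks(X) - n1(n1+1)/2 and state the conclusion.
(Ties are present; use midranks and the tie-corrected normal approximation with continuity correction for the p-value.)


Step 1: Combine and sort all 13 observations; assign midranks.
sorted (value, group): (11,Y), (12,Y), (17,Y), (20,Y), (22,X), (23,X), (23,Y), (25,X), (28,X), (29,X), (30,X), (30,Y), (32,Y)
ranks: 11->1, 12->2, 17->3, 20->4, 22->5, 23->6.5, 23->6.5, 25->8, 28->9, 29->10, 30->11.5, 30->11.5, 32->13
Step 2: Rank sum for X: R1 = 5 + 6.5 + 8 + 9 + 10 + 11.5 = 50.
Step 3: U_X = R1 - n1(n1+1)/2 = 50 - 6*7/2 = 50 - 21 = 29.
       U_Y = n1*n2 - U_X = 42 - 29 = 13.
Step 4: Ties are present, so use the tie-corrected normal approximation (with continuity correction) for the p-value.
Step 5: p-value = 0.282651; compare to alpha = 0.1. fail to reject H0.

U_X = 29, p = 0.282651, fail to reject H0 at alpha = 0.1.


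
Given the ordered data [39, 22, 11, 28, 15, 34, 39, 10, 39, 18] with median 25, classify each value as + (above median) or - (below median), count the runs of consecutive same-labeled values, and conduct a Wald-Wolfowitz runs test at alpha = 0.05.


Step 1: Compute median = 25; label A = above, B = below.
Labels in order: ABBABAABAB  (n_A = 5, n_B = 5)
Step 2: Count runs R = 8.
Step 3: Under H0 (random ordering), E[R] = 2*n_A*n_B/(n_A+n_B) + 1 = 2*5*5/10 + 1 = 6.0000.
        Var[R] = 2*n_A*n_B*(2*n_A*n_B - n_A - n_B) / ((n_A+n_B)^2 * (n_A+n_B-1)) = 2000/900 = 2.2222.
        SD[R] = 1.4907.
Step 4: Continuity-corrected z = (R - 0.5 - E[R]) / SD[R] = (8 - 0.5 - 6.0000) / 1.4907 = 1.0062.
Step 5: Two-sided p-value via normal approximation = 2*(1 - Phi(|z|)) = 0.314305.
Step 6: alpha = 0.05. fail to reject H0.

R = 8, z = 1.0062, p = 0.314305, fail to reject H0.


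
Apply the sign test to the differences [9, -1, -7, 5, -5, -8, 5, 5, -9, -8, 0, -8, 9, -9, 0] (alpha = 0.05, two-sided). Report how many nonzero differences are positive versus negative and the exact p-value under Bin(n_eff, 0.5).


Step 1: Discard zero differences. Original n = 15; n_eff = number of nonzero differences = 13.
Nonzero differences (with sign): +9, -1, -7, +5, -5, -8, +5, +5, -9, -8, -8, +9, -9
Step 2: Count signs: positive = 5, negative = 8.
Step 3: Under H0: P(positive) = 0.5, so the number of positives S ~ Bin(13, 0.5).
Step 4: Two-sided exact p-value = sum of Bin(13,0.5) probabilities at or below the observed probability = 0.581055.
Step 5: alpha = 0.05. fail to reject H0.

n_eff = 13, pos = 5, neg = 8, p = 0.581055, fail to reject H0.


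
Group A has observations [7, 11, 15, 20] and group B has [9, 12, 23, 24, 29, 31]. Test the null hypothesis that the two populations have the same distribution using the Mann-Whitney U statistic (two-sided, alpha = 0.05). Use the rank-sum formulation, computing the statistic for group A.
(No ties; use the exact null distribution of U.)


Step 1: Combine and sort all 10 observations; assign midranks.
sorted (value, group): (7,X), (9,Y), (11,X), (12,Y), (15,X), (20,X), (23,Y), (24,Y), (29,Y), (31,Y)
ranks: 7->1, 9->2, 11->3, 12->4, 15->5, 20->6, 23->7, 24->8, 29->9, 31->10
Step 2: Rank sum for X: R1 = 1 + 3 + 5 + 6 = 15.
Step 3: U_X = R1 - n1(n1+1)/2 = 15 - 4*5/2 = 15 - 10 = 5.
       U_Y = n1*n2 - U_X = 24 - 5 = 19.
Step 4: No ties, so the exact null distribution of U (based on enumerating the C(10,4) = 210 equally likely rank assignments) gives the two-sided p-value.
Step 5: p-value = 0.171429; compare to alpha = 0.05. fail to reject H0.

U_X = 5, p = 0.171429, fail to reject H0 at alpha = 0.05.


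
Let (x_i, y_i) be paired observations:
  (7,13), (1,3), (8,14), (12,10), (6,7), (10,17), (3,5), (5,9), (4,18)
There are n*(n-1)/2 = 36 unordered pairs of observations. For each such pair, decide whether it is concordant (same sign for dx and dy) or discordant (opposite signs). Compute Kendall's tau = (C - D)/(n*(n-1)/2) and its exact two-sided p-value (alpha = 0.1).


Step 1: Enumerate the 36 unordered pairs (i,j) with i<j and classify each by sign(x_j-x_i) * sign(y_j-y_i).
  (1,2):dx=-6,dy=-10->C; (1,3):dx=+1,dy=+1->C; (1,4):dx=+5,dy=-3->D; (1,5):dx=-1,dy=-6->C
  (1,6):dx=+3,dy=+4->C; (1,7):dx=-4,dy=-8->C; (1,8):dx=-2,dy=-4->C; (1,9):dx=-3,dy=+5->D
  (2,3):dx=+7,dy=+11->C; (2,4):dx=+11,dy=+7->C; (2,5):dx=+5,dy=+4->C; (2,6):dx=+9,dy=+14->C
  (2,7):dx=+2,dy=+2->C; (2,8):dx=+4,dy=+6->C; (2,9):dx=+3,dy=+15->C; (3,4):dx=+4,dy=-4->D
  (3,5):dx=-2,dy=-7->C; (3,6):dx=+2,dy=+3->C; (3,7):dx=-5,dy=-9->C; (3,8):dx=-3,dy=-5->C
  (3,9):dx=-4,dy=+4->D; (4,5):dx=-6,dy=-3->C; (4,6):dx=-2,dy=+7->D; (4,7):dx=-9,dy=-5->C
  (4,8):dx=-7,dy=-1->C; (4,9):dx=-8,dy=+8->D; (5,6):dx=+4,dy=+10->C; (5,7):dx=-3,dy=-2->C
  (5,8):dx=-1,dy=+2->D; (5,9):dx=-2,dy=+11->D; (6,7):dx=-7,dy=-12->C; (6,8):dx=-5,dy=-8->C
  (6,9):dx=-6,dy=+1->D; (7,8):dx=+2,dy=+4->C; (7,9):dx=+1,dy=+13->C; (8,9):dx=-1,dy=+9->D
Step 2: C = 26, D = 10, total pairs = 36.
Step 3: tau = (C - D)/(n(n-1)/2) = (26 - 10)/36 = 0.444444.
Step 4: Exact two-sided p-value (enumerate n! = 362880 permutations of y under H0): p = 0.119439.
Step 5: alpha = 0.1. fail to reject H0.

tau_b = 0.4444 (C=26, D=10), p = 0.119439, fail to reject H0.


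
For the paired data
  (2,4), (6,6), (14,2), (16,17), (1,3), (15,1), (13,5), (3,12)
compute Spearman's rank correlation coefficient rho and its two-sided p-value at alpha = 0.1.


Step 1: Rank x and y separately (midranks; no ties here).
rank(x): 2->2, 6->4, 14->6, 16->8, 1->1, 15->7, 13->5, 3->3
rank(y): 4->4, 6->6, 2->2, 17->8, 3->3, 1->1, 5->5, 12->7
Step 2: d_i = R_x(i) - R_y(i); compute d_i^2.
  (2-4)^2=4, (4-6)^2=4, (6-2)^2=16, (8-8)^2=0, (1-3)^2=4, (7-1)^2=36, (5-5)^2=0, (3-7)^2=16
sum(d^2) = 80.
Step 3: rho = 1 - 6*80 / (8*(8^2 - 1)) = 1 - 480/504 = 0.047619.
Step 4: Under H0, t = rho * sqrt((n-2)/(1-rho^2)) = 0.1168 ~ t(6).
Step 5: Two-sided p-value from the t-distribution with 6 df = 0.910849.
Step 6: alpha = 0.1. fail to reject H0.

rho = 0.0476, p = 0.910849, fail to reject H0 at alpha = 0.1.


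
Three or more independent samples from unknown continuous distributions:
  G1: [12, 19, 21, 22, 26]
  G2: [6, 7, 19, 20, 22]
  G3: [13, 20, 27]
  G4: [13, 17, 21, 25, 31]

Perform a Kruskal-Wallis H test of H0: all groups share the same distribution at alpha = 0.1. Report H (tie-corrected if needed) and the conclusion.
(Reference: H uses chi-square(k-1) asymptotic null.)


Step 1: Combine all N = 18 observations and assign midranks.
sorted (value, group, rank): (6,G2,1), (7,G2,2), (12,G1,3), (13,G3,4.5), (13,G4,4.5), (17,G4,6), (19,G1,7.5), (19,G2,7.5), (20,G2,9.5), (20,G3,9.5), (21,G1,11.5), (21,G4,11.5), (22,G1,13.5), (22,G2,13.5), (25,G4,15), (26,G1,16), (27,G3,17), (31,G4,18)
Step 2: Sum ranks within each group.
R_1 = 51.5 (n_1 = 5)
R_2 = 33.5 (n_2 = 5)
R_3 = 31 (n_3 = 3)
R_4 = 55 (n_4 = 5)
Step 3: H = 12/(N(N+1)) * sum(R_i^2/n_i) - 3(N+1)
     = 12/(18*19) * (51.5^2/5 + 33.5^2/5 + 31^2/3 + 55^2/5) - 3*19
     = 0.035088 * 1680.23 - 57
     = 1.955556.
Step 4: Ties present; correction factor C = 1 - 30/(18^3 - 18) = 0.994840. Corrected H = 1.955556 / 0.994840 = 1.965698.
Step 5: Under H0, H ~ chi^2(3); p-value = 0.579557.
Step 6: alpha = 0.1. fail to reject H0.

H = 1.9657, df = 3, p = 0.579557, fail to reject H0.


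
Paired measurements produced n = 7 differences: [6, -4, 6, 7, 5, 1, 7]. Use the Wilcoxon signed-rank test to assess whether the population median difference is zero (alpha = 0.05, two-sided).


Step 1: Drop any zero differences (none here) and take |d_i|.
|d| = [6, 4, 6, 7, 5, 1, 7]
Step 2: Midrank |d_i| (ties get averaged ranks).
ranks: |6|->4.5, |4|->2, |6|->4.5, |7|->6.5, |5|->3, |1|->1, |7|->6.5
Step 3: Attach original signs; sum ranks with positive sign and with negative sign.
W+ = 4.5 + 4.5 + 6.5 + 3 + 1 + 6.5 = 26
W- = 2 = 2
(Check: W+ + W- = 28 should equal n(n+1)/2 = 28.)
Step 4: Test statistic W = min(W+, W-) = 2.
Step 5: Ties in |d|, so use the tie-corrected normal approximation.
        E[W] = n(n+1)/4 = 7*8/4 = 14.
        Tie groups: |d|=6 (t=2), |d|=7 (t=2); sum(t^3 - t) = 12.
        Var[W] = n(n+1)(2n+1)/24 - sum(t^3-t)/48 = 840/24 - 12/48 = 34.75.
        z = (W - E[W]) / sqrt(Var[W]) = (2 - 14) / 5.8949 = -2.0357.
        Two-sided p = 2*Phi(z) = 0.041785.
Step 6: alpha = 0.05. reject H0.

W+ = 26, W- = 2, W = min = 2, p = 0.041785, reject H0.


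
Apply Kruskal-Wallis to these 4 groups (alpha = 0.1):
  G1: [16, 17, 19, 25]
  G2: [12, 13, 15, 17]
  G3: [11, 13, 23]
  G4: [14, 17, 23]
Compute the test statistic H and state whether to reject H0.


Step 1: Combine all N = 14 observations and assign midranks.
sorted (value, group, rank): (11,G3,1), (12,G2,2), (13,G2,3.5), (13,G3,3.5), (14,G4,5), (15,G2,6), (16,G1,7), (17,G1,9), (17,G2,9), (17,G4,9), (19,G1,11), (23,G3,12.5), (23,G4,12.5), (25,G1,14)
Step 2: Sum ranks within each group.
R_1 = 41 (n_1 = 4)
R_2 = 20.5 (n_2 = 4)
R_3 = 17 (n_3 = 3)
R_4 = 26.5 (n_4 = 3)
Step 3: H = 12/(N(N+1)) * sum(R_i^2/n_i) - 3(N+1)
     = 12/(14*15) * (41^2/4 + 20.5^2/4 + 17^2/3 + 26.5^2/3) - 3*15
     = 0.057143 * 855.729 - 45
     = 3.898810.
Step 4: Ties present; correction factor C = 1 - 36/(14^3 - 14) = 0.986813. Corrected H = 3.898810 / 0.986813 = 3.950909.
Step 5: Under H0, H ~ chi^2(3); p-value = 0.266814.
Step 6: alpha = 0.1. fail to reject H0.

H = 3.9509, df = 3, p = 0.266814, fail to reject H0.


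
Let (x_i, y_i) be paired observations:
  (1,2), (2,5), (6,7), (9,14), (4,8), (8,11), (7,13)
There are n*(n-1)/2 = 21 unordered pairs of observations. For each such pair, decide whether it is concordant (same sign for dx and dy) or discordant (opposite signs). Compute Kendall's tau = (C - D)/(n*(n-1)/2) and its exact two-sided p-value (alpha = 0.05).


Step 1: Enumerate the 21 unordered pairs (i,j) with i<j and classify each by sign(x_j-x_i) * sign(y_j-y_i).
  (1,2):dx=+1,dy=+3->C; (1,3):dx=+5,dy=+5->C; (1,4):dx=+8,dy=+12->C; (1,5):dx=+3,dy=+6->C
  (1,6):dx=+7,dy=+9->C; (1,7):dx=+6,dy=+11->C; (2,3):dx=+4,dy=+2->C; (2,4):dx=+7,dy=+9->C
  (2,5):dx=+2,dy=+3->C; (2,6):dx=+6,dy=+6->C; (2,7):dx=+5,dy=+8->C; (3,4):dx=+3,dy=+7->C
  (3,5):dx=-2,dy=+1->D; (3,6):dx=+2,dy=+4->C; (3,7):dx=+1,dy=+6->C; (4,5):dx=-5,dy=-6->C
  (4,6):dx=-1,dy=-3->C; (4,7):dx=-2,dy=-1->C; (5,6):dx=+4,dy=+3->C; (5,7):dx=+3,dy=+5->C
  (6,7):dx=-1,dy=+2->D
Step 2: C = 19, D = 2, total pairs = 21.
Step 3: tau = (C - D)/(n(n-1)/2) = (19 - 2)/21 = 0.809524.
Step 4: Exact two-sided p-value (enumerate n! = 5040 permutations of y under H0): p = 0.010714.
Step 5: alpha = 0.05. reject H0.

tau_b = 0.8095 (C=19, D=2), p = 0.010714, reject H0.


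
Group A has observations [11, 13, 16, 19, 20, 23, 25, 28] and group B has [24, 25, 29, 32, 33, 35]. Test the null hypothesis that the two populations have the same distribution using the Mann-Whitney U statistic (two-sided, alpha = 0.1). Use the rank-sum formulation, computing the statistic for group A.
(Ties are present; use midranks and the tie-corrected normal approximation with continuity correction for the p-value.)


Step 1: Combine and sort all 14 observations; assign midranks.
sorted (value, group): (11,X), (13,X), (16,X), (19,X), (20,X), (23,X), (24,Y), (25,X), (25,Y), (28,X), (29,Y), (32,Y), (33,Y), (35,Y)
ranks: 11->1, 13->2, 16->3, 19->4, 20->5, 23->6, 24->7, 25->8.5, 25->8.5, 28->10, 29->11, 32->12, 33->13, 35->14
Step 2: Rank sum for X: R1 = 1 + 2 + 3 + 4 + 5 + 6 + 8.5 + 10 = 39.5.
Step 3: U_X = R1 - n1(n1+1)/2 = 39.5 - 8*9/2 = 39.5 - 36 = 3.5.
       U_Y = n1*n2 - U_X = 48 - 3.5 = 44.5.
Step 4: Ties are present, so use the tie-corrected normal approximation (with continuity correction) for the p-value.
Step 5: p-value = 0.009743; compare to alpha = 0.1. reject H0.

U_X = 3.5, p = 0.009743, reject H0 at alpha = 0.1.


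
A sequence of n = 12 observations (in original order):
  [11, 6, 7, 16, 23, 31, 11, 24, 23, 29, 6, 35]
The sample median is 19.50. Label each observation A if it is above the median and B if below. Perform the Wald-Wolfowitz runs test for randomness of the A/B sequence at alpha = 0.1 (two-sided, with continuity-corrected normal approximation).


Step 1: Compute median = 19.50; label A = above, B = below.
Labels in order: BBBBAABAAABA  (n_A = 6, n_B = 6)
Step 2: Count runs R = 6.
Step 3: Under H0 (random ordering), E[R] = 2*n_A*n_B/(n_A+n_B) + 1 = 2*6*6/12 + 1 = 7.0000.
        Var[R] = 2*n_A*n_B*(2*n_A*n_B - n_A - n_B) / ((n_A+n_B)^2 * (n_A+n_B-1)) = 4320/1584 = 2.7273.
        SD[R] = 1.6514.
Step 4: Continuity-corrected z = (R + 0.5 - E[R]) / SD[R] = (6 + 0.5 - 7.0000) / 1.6514 = -0.3028.
Step 5: Two-sided p-value via normal approximation = 2*(1 - Phi(|z|)) = 0.762069.
Step 6: alpha = 0.1. fail to reject H0.

R = 6, z = -0.3028, p = 0.762069, fail to reject H0.


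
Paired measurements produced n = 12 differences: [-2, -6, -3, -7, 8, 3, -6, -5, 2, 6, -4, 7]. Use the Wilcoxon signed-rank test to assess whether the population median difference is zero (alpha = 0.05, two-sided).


Step 1: Drop any zero differences (none here) and take |d_i|.
|d| = [2, 6, 3, 7, 8, 3, 6, 5, 2, 6, 4, 7]
Step 2: Midrank |d_i| (ties get averaged ranks).
ranks: |2|->1.5, |6|->8, |3|->3.5, |7|->10.5, |8|->12, |3|->3.5, |6|->8, |5|->6, |2|->1.5, |6|->8, |4|->5, |7|->10.5
Step 3: Attach original signs; sum ranks with positive sign and with negative sign.
W+ = 12 + 3.5 + 1.5 + 8 + 10.5 = 35.5
W- = 1.5 + 8 + 3.5 + 10.5 + 8 + 6 + 5 = 42.5
(Check: W+ + W- = 78 should equal n(n+1)/2 = 78.)
Step 4: Test statistic W = min(W+, W-) = 35.5.
Step 5: Ties in |d|, so use the tie-corrected normal approximation.
        E[W] = n(n+1)/4 = 12*13/4 = 39.
        Tie groups: |d|=2 (t=2), |d|=3 (t=2), |d|=6 (t=3), |d|=7 (t=2); sum(t^3 - t) = 42.
        Var[W] = n(n+1)(2n+1)/24 - sum(t^3-t)/48 = 3900/24 - 42/48 = 161.625.
        z = (W - E[W]) / sqrt(Var[W]) = (35.5 - 39) / 12.7132 = -0.2753.
        Two-sided p = 2*Phi(z) = 0.783082.
Step 6: alpha = 0.05. fail to reject H0.

W+ = 35.5, W- = 42.5, W = min = 35.5, p = 0.783082, fail to reject H0.


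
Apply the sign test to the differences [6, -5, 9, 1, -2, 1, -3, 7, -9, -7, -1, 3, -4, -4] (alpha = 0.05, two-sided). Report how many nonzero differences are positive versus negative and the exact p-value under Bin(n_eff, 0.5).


Step 1: Discard zero differences. Original n = 14; n_eff = number of nonzero differences = 14.
Nonzero differences (with sign): +6, -5, +9, +1, -2, +1, -3, +7, -9, -7, -1, +3, -4, -4
Step 2: Count signs: positive = 6, negative = 8.
Step 3: Under H0: P(positive) = 0.5, so the number of positives S ~ Bin(14, 0.5).
Step 4: Two-sided exact p-value = sum of Bin(14,0.5) probabilities at or below the observed probability = 0.790527.
Step 5: alpha = 0.05. fail to reject H0.

n_eff = 14, pos = 6, neg = 8, p = 0.790527, fail to reject H0.


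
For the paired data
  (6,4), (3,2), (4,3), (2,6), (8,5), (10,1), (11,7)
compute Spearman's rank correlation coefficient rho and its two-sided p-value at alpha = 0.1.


Step 1: Rank x and y separately (midranks; no ties here).
rank(x): 6->4, 3->2, 4->3, 2->1, 8->5, 10->6, 11->7
rank(y): 4->4, 2->2, 3->3, 6->6, 5->5, 1->1, 7->7
Step 2: d_i = R_x(i) - R_y(i); compute d_i^2.
  (4-4)^2=0, (2-2)^2=0, (3-3)^2=0, (1-6)^2=25, (5-5)^2=0, (6-1)^2=25, (7-7)^2=0
sum(d^2) = 50.
Step 3: rho = 1 - 6*50 / (7*(7^2 - 1)) = 1 - 300/336 = 0.107143.
Step 4: Under H0, t = rho * sqrt((n-2)/(1-rho^2)) = 0.2410 ~ t(5).
Step 5: Two-sided p-value from the t-distribution with 5 df = 0.819151.
Step 6: alpha = 0.1. fail to reject H0.

rho = 0.1071, p = 0.819151, fail to reject H0 at alpha = 0.1.


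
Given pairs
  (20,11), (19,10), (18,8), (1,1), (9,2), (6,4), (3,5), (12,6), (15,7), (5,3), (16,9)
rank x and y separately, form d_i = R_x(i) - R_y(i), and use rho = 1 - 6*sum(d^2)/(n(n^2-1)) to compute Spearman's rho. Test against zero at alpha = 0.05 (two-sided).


Step 1: Rank x and y separately (midranks; no ties here).
rank(x): 20->11, 19->10, 18->9, 1->1, 9->5, 6->4, 3->2, 12->6, 15->7, 5->3, 16->8
rank(y): 11->11, 10->10, 8->8, 1->1, 2->2, 4->4, 5->5, 6->6, 7->7, 3->3, 9->9
Step 2: d_i = R_x(i) - R_y(i); compute d_i^2.
  (11-11)^2=0, (10-10)^2=0, (9-8)^2=1, (1-1)^2=0, (5-2)^2=9, (4-4)^2=0, (2-5)^2=9, (6-6)^2=0, (7-7)^2=0, (3-3)^2=0, (8-9)^2=1
sum(d^2) = 20.
Step 3: rho = 1 - 6*20 / (11*(11^2 - 1)) = 1 - 120/1320 = 0.909091.
Step 4: Under H0, t = rho * sqrt((n-2)/(1-rho^2)) = 6.5465 ~ t(9).
Step 5: Two-sided p-value from the t-distribution with 9 df = 0.000106.
Step 6: alpha = 0.05. reject H0.

rho = 0.9091, p = 0.000106, reject H0 at alpha = 0.05.


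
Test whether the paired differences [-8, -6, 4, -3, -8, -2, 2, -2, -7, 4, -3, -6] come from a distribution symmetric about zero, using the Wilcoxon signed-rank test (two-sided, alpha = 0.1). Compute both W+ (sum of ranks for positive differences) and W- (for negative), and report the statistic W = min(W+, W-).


Step 1: Drop any zero differences (none here) and take |d_i|.
|d| = [8, 6, 4, 3, 8, 2, 2, 2, 7, 4, 3, 6]
Step 2: Midrank |d_i| (ties get averaged ranks).
ranks: |8|->11.5, |6|->8.5, |4|->6.5, |3|->4.5, |8|->11.5, |2|->2, |2|->2, |2|->2, |7|->10, |4|->6.5, |3|->4.5, |6|->8.5
Step 3: Attach original signs; sum ranks with positive sign and with negative sign.
W+ = 6.5 + 2 + 6.5 = 15
W- = 11.5 + 8.5 + 4.5 + 11.5 + 2 + 2 + 10 + 4.5 + 8.5 = 63
(Check: W+ + W- = 78 should equal n(n+1)/2 = 78.)
Step 4: Test statistic W = min(W+, W-) = 15.
Step 5: Ties in |d|, so use the tie-corrected normal approximation.
        E[W] = n(n+1)/4 = 12*13/4 = 39.
        Tie groups: |d|=2 (t=3), |d|=3 (t=2), |d|=4 (t=2), |d|=6 (t=2), |d|=8 (t=2); sum(t^3 - t) = 48.
        Var[W] = n(n+1)(2n+1)/24 - sum(t^3-t)/48 = 3900/24 - 48/48 = 161.5.
        z = (W - E[W]) / sqrt(Var[W]) = (15 - 39) / 12.7083 = -1.8885.
        Two-sided p = 2*Phi(z) = 0.058954.
Step 6: alpha = 0.1. reject H0.

W+ = 15, W- = 63, W = min = 15, p = 0.058954, reject H0.


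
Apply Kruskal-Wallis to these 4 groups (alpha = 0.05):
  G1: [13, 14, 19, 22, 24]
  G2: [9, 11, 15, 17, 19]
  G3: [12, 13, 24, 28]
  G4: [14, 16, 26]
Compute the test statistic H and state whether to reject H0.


Step 1: Combine all N = 17 observations and assign midranks.
sorted (value, group, rank): (9,G2,1), (11,G2,2), (12,G3,3), (13,G1,4.5), (13,G3,4.5), (14,G1,6.5), (14,G4,6.5), (15,G2,8), (16,G4,9), (17,G2,10), (19,G1,11.5), (19,G2,11.5), (22,G1,13), (24,G1,14.5), (24,G3,14.5), (26,G4,16), (28,G3,17)
Step 2: Sum ranks within each group.
R_1 = 50 (n_1 = 5)
R_2 = 32.5 (n_2 = 5)
R_3 = 39 (n_3 = 4)
R_4 = 31.5 (n_4 = 3)
Step 3: H = 12/(N(N+1)) * sum(R_i^2/n_i) - 3(N+1)
     = 12/(17*18) * (50^2/5 + 32.5^2/5 + 39^2/4 + 31.5^2/3) - 3*18
     = 0.039216 * 1422.25 - 54
     = 1.774510.
Step 4: Ties present; correction factor C = 1 - 24/(17^3 - 17) = 0.995098. Corrected H = 1.774510 / 0.995098 = 1.783251.
Step 5: Under H0, H ~ chi^2(3); p-value = 0.618586.
Step 6: alpha = 0.05. fail to reject H0.

H = 1.7833, df = 3, p = 0.618586, fail to reject H0.


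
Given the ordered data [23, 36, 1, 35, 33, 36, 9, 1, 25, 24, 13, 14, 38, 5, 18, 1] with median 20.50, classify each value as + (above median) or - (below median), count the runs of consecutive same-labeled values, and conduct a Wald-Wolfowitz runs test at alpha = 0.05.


Step 1: Compute median = 20.50; label A = above, B = below.
Labels in order: AABAAABBAABBABBB  (n_A = 8, n_B = 8)
Step 2: Count runs R = 8.
Step 3: Under H0 (random ordering), E[R] = 2*n_A*n_B/(n_A+n_B) + 1 = 2*8*8/16 + 1 = 9.0000.
        Var[R] = 2*n_A*n_B*(2*n_A*n_B - n_A - n_B) / ((n_A+n_B)^2 * (n_A+n_B-1)) = 14336/3840 = 3.7333.
        SD[R] = 1.9322.
Step 4: Continuity-corrected z = (R + 0.5 - E[R]) / SD[R] = (8 + 0.5 - 9.0000) / 1.9322 = -0.2588.
Step 5: Two-sided p-value via normal approximation = 2*(1 - Phi(|z|)) = 0.795809.
Step 6: alpha = 0.05. fail to reject H0.

R = 8, z = -0.2588, p = 0.795809, fail to reject H0.


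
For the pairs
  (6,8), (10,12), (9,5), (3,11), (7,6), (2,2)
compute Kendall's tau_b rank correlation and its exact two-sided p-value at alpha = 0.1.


Step 1: Enumerate the 15 unordered pairs (i,j) with i<j and classify each by sign(x_j-x_i) * sign(y_j-y_i).
  (1,2):dx=+4,dy=+4->C; (1,3):dx=+3,dy=-3->D; (1,4):dx=-3,dy=+3->D; (1,5):dx=+1,dy=-2->D
  (1,6):dx=-4,dy=-6->C; (2,3):dx=-1,dy=-7->C; (2,4):dx=-7,dy=-1->C; (2,5):dx=-3,dy=-6->C
  (2,6):dx=-8,dy=-10->C; (3,4):dx=-6,dy=+6->D; (3,5):dx=-2,dy=+1->D; (3,6):dx=-7,dy=-3->C
  (4,5):dx=+4,dy=-5->D; (4,6):dx=-1,dy=-9->C; (5,6):dx=-5,dy=-4->C
Step 2: C = 9, D = 6, total pairs = 15.
Step 3: tau = (C - D)/(n(n-1)/2) = (9 - 6)/15 = 0.200000.
Step 4: Exact two-sided p-value (enumerate n! = 720 permutations of y under H0): p = 0.719444.
Step 5: alpha = 0.1. fail to reject H0.

tau_b = 0.2000 (C=9, D=6), p = 0.719444, fail to reject H0.


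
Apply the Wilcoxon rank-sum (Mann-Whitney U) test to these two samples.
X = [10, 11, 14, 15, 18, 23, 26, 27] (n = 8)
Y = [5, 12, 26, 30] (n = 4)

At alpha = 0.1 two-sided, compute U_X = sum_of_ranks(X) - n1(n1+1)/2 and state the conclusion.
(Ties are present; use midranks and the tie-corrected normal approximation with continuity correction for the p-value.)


Step 1: Combine and sort all 12 observations; assign midranks.
sorted (value, group): (5,Y), (10,X), (11,X), (12,Y), (14,X), (15,X), (18,X), (23,X), (26,X), (26,Y), (27,X), (30,Y)
ranks: 5->1, 10->2, 11->3, 12->4, 14->5, 15->6, 18->7, 23->8, 26->9.5, 26->9.5, 27->11, 30->12
Step 2: Rank sum for X: R1 = 2 + 3 + 5 + 6 + 7 + 8 + 9.5 + 11 = 51.5.
Step 3: U_X = R1 - n1(n1+1)/2 = 51.5 - 8*9/2 = 51.5 - 36 = 15.5.
       U_Y = n1*n2 - U_X = 32 - 15.5 = 16.5.
Step 4: Ties are present, so use the tie-corrected normal approximation (with continuity correction) for the p-value.
Step 5: p-value = 1.000000; compare to alpha = 0.1. fail to reject H0.

U_X = 15.5, p = 1.000000, fail to reject H0 at alpha = 0.1.


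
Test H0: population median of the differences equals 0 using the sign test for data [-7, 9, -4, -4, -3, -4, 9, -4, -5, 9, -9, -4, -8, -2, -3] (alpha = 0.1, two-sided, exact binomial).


Step 1: Discard zero differences. Original n = 15; n_eff = number of nonzero differences = 15.
Nonzero differences (with sign): -7, +9, -4, -4, -3, -4, +9, -4, -5, +9, -9, -4, -8, -2, -3
Step 2: Count signs: positive = 3, negative = 12.
Step 3: Under H0: P(positive) = 0.5, so the number of positives S ~ Bin(15, 0.5).
Step 4: Two-sided exact p-value = sum of Bin(15,0.5) probabilities at or below the observed probability = 0.035156.
Step 5: alpha = 0.1. reject H0.

n_eff = 15, pos = 3, neg = 12, p = 0.035156, reject H0.


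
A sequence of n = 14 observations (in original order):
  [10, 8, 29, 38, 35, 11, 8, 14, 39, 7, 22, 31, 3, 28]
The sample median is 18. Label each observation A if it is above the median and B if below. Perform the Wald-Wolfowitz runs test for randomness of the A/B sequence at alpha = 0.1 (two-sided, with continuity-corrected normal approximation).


Step 1: Compute median = 18; label A = above, B = below.
Labels in order: BBAAABBBABAABA  (n_A = 7, n_B = 7)
Step 2: Count runs R = 8.
Step 3: Under H0 (random ordering), E[R] = 2*n_A*n_B/(n_A+n_B) + 1 = 2*7*7/14 + 1 = 8.0000.
        Var[R] = 2*n_A*n_B*(2*n_A*n_B - n_A - n_B) / ((n_A+n_B)^2 * (n_A+n_B-1)) = 8232/2548 = 3.2308.
        SD[R] = 1.7974.
Step 4: R = E[R], so z = 0 with no continuity correction.
Step 5: Two-sided p-value via normal approximation = 2*(1 - Phi(|z|)) = 1.000000.
Step 6: alpha = 0.1. fail to reject H0.

R = 8, z = 0.0000, p = 1.000000, fail to reject H0.


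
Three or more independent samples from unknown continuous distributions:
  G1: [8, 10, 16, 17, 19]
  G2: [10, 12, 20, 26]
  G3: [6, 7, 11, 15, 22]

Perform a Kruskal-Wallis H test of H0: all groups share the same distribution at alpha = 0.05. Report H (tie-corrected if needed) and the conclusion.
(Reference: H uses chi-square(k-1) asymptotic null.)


Step 1: Combine all N = 14 observations and assign midranks.
sorted (value, group, rank): (6,G3,1), (7,G3,2), (8,G1,3), (10,G1,4.5), (10,G2,4.5), (11,G3,6), (12,G2,7), (15,G3,8), (16,G1,9), (17,G1,10), (19,G1,11), (20,G2,12), (22,G3,13), (26,G2,14)
Step 2: Sum ranks within each group.
R_1 = 37.5 (n_1 = 5)
R_2 = 37.5 (n_2 = 4)
R_3 = 30 (n_3 = 5)
Step 3: H = 12/(N(N+1)) * sum(R_i^2/n_i) - 3(N+1)
     = 12/(14*15) * (37.5^2/5 + 37.5^2/4 + 30^2/5) - 3*15
     = 0.057143 * 812.812 - 45
     = 1.446429.
Step 4: Ties present; correction factor C = 1 - 6/(14^3 - 14) = 0.997802. Corrected H = 1.446429 / 0.997802 = 1.449615.
Step 5: Under H0, H ~ chi^2(2); p-value = 0.484418.
Step 6: alpha = 0.05. fail to reject H0.

H = 1.4496, df = 2, p = 0.484418, fail to reject H0.


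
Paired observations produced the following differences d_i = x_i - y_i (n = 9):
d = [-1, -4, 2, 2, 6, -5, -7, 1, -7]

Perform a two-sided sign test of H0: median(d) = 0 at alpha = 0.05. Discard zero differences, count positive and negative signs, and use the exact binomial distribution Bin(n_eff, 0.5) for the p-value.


Step 1: Discard zero differences. Original n = 9; n_eff = number of nonzero differences = 9.
Nonzero differences (with sign): -1, -4, +2, +2, +6, -5, -7, +1, -7
Step 2: Count signs: positive = 4, negative = 5.
Step 3: Under H0: P(positive) = 0.5, so the number of positives S ~ Bin(9, 0.5).
Step 4: Two-sided exact p-value = sum of Bin(9,0.5) probabilities at or below the observed probability = 1.000000.
Step 5: alpha = 0.05. fail to reject H0.

n_eff = 9, pos = 4, neg = 5, p = 1.000000, fail to reject H0.


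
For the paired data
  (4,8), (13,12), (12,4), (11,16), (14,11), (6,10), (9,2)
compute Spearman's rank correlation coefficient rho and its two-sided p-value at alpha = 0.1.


Step 1: Rank x and y separately (midranks; no ties here).
rank(x): 4->1, 13->6, 12->5, 11->4, 14->7, 6->2, 9->3
rank(y): 8->3, 12->6, 4->2, 16->7, 11->5, 10->4, 2->1
Step 2: d_i = R_x(i) - R_y(i); compute d_i^2.
  (1-3)^2=4, (6-6)^2=0, (5-2)^2=9, (4-7)^2=9, (7-5)^2=4, (2-4)^2=4, (3-1)^2=4
sum(d^2) = 34.
Step 3: rho = 1 - 6*34 / (7*(7^2 - 1)) = 1 - 204/336 = 0.392857.
Step 4: Under H0, t = rho * sqrt((n-2)/(1-rho^2)) = 0.9553 ~ t(5).
Step 5: Two-sided p-value from the t-distribution with 5 df = 0.383317.
Step 6: alpha = 0.1. fail to reject H0.

rho = 0.3929, p = 0.383317, fail to reject H0 at alpha = 0.1.


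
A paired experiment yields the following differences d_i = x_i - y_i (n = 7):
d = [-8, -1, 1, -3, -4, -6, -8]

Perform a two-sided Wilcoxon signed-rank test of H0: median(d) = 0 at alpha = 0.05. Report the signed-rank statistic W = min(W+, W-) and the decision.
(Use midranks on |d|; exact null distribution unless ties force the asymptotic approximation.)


Step 1: Drop any zero differences (none here) and take |d_i|.
|d| = [8, 1, 1, 3, 4, 6, 8]
Step 2: Midrank |d_i| (ties get averaged ranks).
ranks: |8|->6.5, |1|->1.5, |1|->1.5, |3|->3, |4|->4, |6|->5, |8|->6.5
Step 3: Attach original signs; sum ranks with positive sign and with negative sign.
W+ = 1.5 = 1.5
W- = 6.5 + 1.5 + 3 + 4 + 5 + 6.5 = 26.5
(Check: W+ + W- = 28 should equal n(n+1)/2 = 28.)
Step 4: Test statistic W = min(W+, W-) = 1.5.
Step 5: Ties in |d|, so use the tie-corrected normal approximation.
        E[W] = n(n+1)/4 = 7*8/4 = 14.
        Tie groups: |d|=1 (t=2), |d|=8 (t=2); sum(t^3 - t) = 12.
        Var[W] = n(n+1)(2n+1)/24 - sum(t^3-t)/48 = 840/24 - 12/48 = 34.75.
        z = (W - E[W]) / sqrt(Var[W]) = (1.5 - 14) / 5.8949 = -2.1205.
        Two-sided p = 2*Phi(z) = 0.033966.
Step 6: alpha = 0.05. reject H0.

W+ = 1.5, W- = 26.5, W = min = 1.5, p = 0.033966, reject H0.


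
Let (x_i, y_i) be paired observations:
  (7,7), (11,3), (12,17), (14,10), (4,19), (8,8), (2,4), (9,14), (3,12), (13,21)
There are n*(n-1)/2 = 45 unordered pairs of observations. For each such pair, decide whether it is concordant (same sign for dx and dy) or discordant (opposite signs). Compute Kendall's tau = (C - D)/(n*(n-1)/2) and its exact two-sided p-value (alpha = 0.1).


Step 1: Enumerate the 45 unordered pairs (i,j) with i<j and classify each by sign(x_j-x_i) * sign(y_j-y_i).
  (1,2):dx=+4,dy=-4->D; (1,3):dx=+5,dy=+10->C; (1,4):dx=+7,dy=+3->C; (1,5):dx=-3,dy=+12->D
  (1,6):dx=+1,dy=+1->C; (1,7):dx=-5,dy=-3->C; (1,8):dx=+2,dy=+7->C; (1,9):dx=-4,dy=+5->D
  (1,10):dx=+6,dy=+14->C; (2,3):dx=+1,dy=+14->C; (2,4):dx=+3,dy=+7->C; (2,5):dx=-7,dy=+16->D
  (2,6):dx=-3,dy=+5->D; (2,7):dx=-9,dy=+1->D; (2,8):dx=-2,dy=+11->D; (2,9):dx=-8,dy=+9->D
  (2,10):dx=+2,dy=+18->C; (3,4):dx=+2,dy=-7->D; (3,5):dx=-8,dy=+2->D; (3,6):dx=-4,dy=-9->C
  (3,7):dx=-10,dy=-13->C; (3,8):dx=-3,dy=-3->C; (3,9):dx=-9,dy=-5->C; (3,10):dx=+1,dy=+4->C
  (4,5):dx=-10,dy=+9->D; (4,6):dx=-6,dy=-2->C; (4,7):dx=-12,dy=-6->C; (4,8):dx=-5,dy=+4->D
  (4,9):dx=-11,dy=+2->D; (4,10):dx=-1,dy=+11->D; (5,6):dx=+4,dy=-11->D; (5,7):dx=-2,dy=-15->C
  (5,8):dx=+5,dy=-5->D; (5,9):dx=-1,dy=-7->C; (5,10):dx=+9,dy=+2->C; (6,7):dx=-6,dy=-4->C
  (6,8):dx=+1,dy=+6->C; (6,9):dx=-5,dy=+4->D; (6,10):dx=+5,dy=+13->C; (7,8):dx=+7,dy=+10->C
  (7,9):dx=+1,dy=+8->C; (7,10):dx=+11,dy=+17->C; (8,9):dx=-6,dy=-2->C; (8,10):dx=+4,dy=+7->C
  (9,10):dx=+10,dy=+9->C
Step 2: C = 28, D = 17, total pairs = 45.
Step 3: tau = (C - D)/(n(n-1)/2) = (28 - 17)/45 = 0.244444.
Step 4: Exact two-sided p-value (enumerate n! = 3628800 permutations of y under H0): p = 0.380720.
Step 5: alpha = 0.1. fail to reject H0.

tau_b = 0.2444 (C=28, D=17), p = 0.380720, fail to reject H0.


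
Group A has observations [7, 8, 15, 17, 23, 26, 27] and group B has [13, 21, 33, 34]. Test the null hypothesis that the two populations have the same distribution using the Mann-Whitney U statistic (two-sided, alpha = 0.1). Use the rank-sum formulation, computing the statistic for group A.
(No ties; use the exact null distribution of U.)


Step 1: Combine and sort all 11 observations; assign midranks.
sorted (value, group): (7,X), (8,X), (13,Y), (15,X), (17,X), (21,Y), (23,X), (26,X), (27,X), (33,Y), (34,Y)
ranks: 7->1, 8->2, 13->3, 15->4, 17->5, 21->6, 23->7, 26->8, 27->9, 33->10, 34->11
Step 2: Rank sum for X: R1 = 1 + 2 + 4 + 5 + 7 + 8 + 9 = 36.
Step 3: U_X = R1 - n1(n1+1)/2 = 36 - 7*8/2 = 36 - 28 = 8.
       U_Y = n1*n2 - U_X = 28 - 8 = 20.
Step 4: No ties, so the exact null distribution of U (based on enumerating the C(11,7) = 330 equally likely rank assignments) gives the two-sided p-value.
Step 5: p-value = 0.315152; compare to alpha = 0.1. fail to reject H0.

U_X = 8, p = 0.315152, fail to reject H0 at alpha = 0.1.


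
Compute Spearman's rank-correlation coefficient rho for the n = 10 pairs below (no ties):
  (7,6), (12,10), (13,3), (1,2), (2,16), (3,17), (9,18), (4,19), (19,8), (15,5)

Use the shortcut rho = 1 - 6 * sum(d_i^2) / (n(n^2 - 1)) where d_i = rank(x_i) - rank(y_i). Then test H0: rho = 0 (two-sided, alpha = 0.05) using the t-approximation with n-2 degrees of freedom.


Step 1: Rank x and y separately (midranks; no ties here).
rank(x): 7->5, 12->7, 13->8, 1->1, 2->2, 3->3, 9->6, 4->4, 19->10, 15->9
rank(y): 6->4, 10->6, 3->2, 2->1, 16->7, 17->8, 18->9, 19->10, 8->5, 5->3
Step 2: d_i = R_x(i) - R_y(i); compute d_i^2.
  (5-4)^2=1, (7-6)^2=1, (8-2)^2=36, (1-1)^2=0, (2-7)^2=25, (3-8)^2=25, (6-9)^2=9, (4-10)^2=36, (10-5)^2=25, (9-3)^2=36
sum(d^2) = 194.
Step 3: rho = 1 - 6*194 / (10*(10^2 - 1)) = 1 - 1164/990 = -0.175758.
Step 4: Under H0, t = rho * sqrt((n-2)/(1-rho^2)) = -0.5050 ~ t(8).
Step 5: Two-sided p-value from the t-distribution with 8 df = 0.627188.
Step 6: alpha = 0.05. fail to reject H0.

rho = -0.1758, p = 0.627188, fail to reject H0 at alpha = 0.05.


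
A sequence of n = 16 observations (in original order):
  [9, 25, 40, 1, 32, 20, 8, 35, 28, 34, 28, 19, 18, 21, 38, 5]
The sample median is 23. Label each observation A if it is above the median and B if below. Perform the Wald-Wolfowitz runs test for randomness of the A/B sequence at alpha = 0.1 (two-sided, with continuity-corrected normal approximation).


Step 1: Compute median = 23; label A = above, B = below.
Labels in order: BAABABBAAAABBBAB  (n_A = 8, n_B = 8)
Step 2: Count runs R = 9.
Step 3: Under H0 (random ordering), E[R] = 2*n_A*n_B/(n_A+n_B) + 1 = 2*8*8/16 + 1 = 9.0000.
        Var[R] = 2*n_A*n_B*(2*n_A*n_B - n_A - n_B) / ((n_A+n_B)^2 * (n_A+n_B-1)) = 14336/3840 = 3.7333.
        SD[R] = 1.9322.
Step 4: R = E[R], so z = 0 with no continuity correction.
Step 5: Two-sided p-value via normal approximation = 2*(1 - Phi(|z|)) = 1.000000.
Step 6: alpha = 0.1. fail to reject H0.

R = 9, z = 0.0000, p = 1.000000, fail to reject H0.
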